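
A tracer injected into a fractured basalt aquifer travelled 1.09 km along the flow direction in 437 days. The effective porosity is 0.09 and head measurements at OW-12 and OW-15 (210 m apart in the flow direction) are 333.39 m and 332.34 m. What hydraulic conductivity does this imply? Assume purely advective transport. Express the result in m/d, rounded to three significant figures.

Hydraulic gradient i = (333.39 − 332.34) / 210 = 1.05 / 210 = 0.005000
L = 1.09 km = 1090 m
v = L / t = 1090 / 437 = 2.494 m/d
K = v · n / i = 2.494 × 0.09 / 0.005000 = 44.9 m/d

44.9 m/d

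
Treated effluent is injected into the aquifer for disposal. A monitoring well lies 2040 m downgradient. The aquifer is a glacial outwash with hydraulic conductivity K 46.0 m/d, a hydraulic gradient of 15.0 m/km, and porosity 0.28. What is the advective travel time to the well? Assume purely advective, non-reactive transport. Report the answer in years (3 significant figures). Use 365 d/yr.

Darcy flux q = K·i = 46.0 × 0.015 = 0.6900 m/d
Average linear velocity = 0.6900 / 0.28 = 2.464 m/d
t = L / v = 2040 / 2.464 = 827.8 d
   = 827.8 / 365 = 2.27 yr

2.27 years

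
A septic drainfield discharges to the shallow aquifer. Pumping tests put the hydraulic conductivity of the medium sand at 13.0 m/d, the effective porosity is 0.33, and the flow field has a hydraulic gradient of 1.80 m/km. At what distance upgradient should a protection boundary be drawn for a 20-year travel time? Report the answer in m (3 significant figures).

518 m

q = Ki = 13.0 × 0.0018 = 0.02340 m/d
v_s = q/n_e = 0.02340/0.33 = 0.07091 m/d
T = 20 yr × 365 = 7300 d
L = v × T = 0.07091 × 7300 = 517.6 m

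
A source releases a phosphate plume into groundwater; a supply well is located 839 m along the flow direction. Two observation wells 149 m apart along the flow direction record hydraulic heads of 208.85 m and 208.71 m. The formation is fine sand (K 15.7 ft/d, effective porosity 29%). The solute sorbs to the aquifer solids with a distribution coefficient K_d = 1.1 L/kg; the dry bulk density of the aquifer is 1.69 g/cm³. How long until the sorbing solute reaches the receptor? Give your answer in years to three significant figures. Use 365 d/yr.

Hydraulic gradient i = (208.85 − 208.71) / 149 = 0.14 / 149 = 9.396e-4
K = 15.7 ft/d × 0.3048 = 4.785 m/d
q = Ki = 4.785 × 9.396e-4 = 0.004496 m/d
Seepage velocity v = q / n = 0.004496 / 0.29 = 0.01550 m/d
Retardation R = 1 + ρ_b·K_d/n = 1 + 1.69×1.1/0.29 = 7.410
Contaminant velocity v_c = v/R = 0.01550/7.410 = 0.002092 m/d
t = L/v_c = 839/0.002092 = 401000 d
   = 401000/365 = 1100 yr

1100 years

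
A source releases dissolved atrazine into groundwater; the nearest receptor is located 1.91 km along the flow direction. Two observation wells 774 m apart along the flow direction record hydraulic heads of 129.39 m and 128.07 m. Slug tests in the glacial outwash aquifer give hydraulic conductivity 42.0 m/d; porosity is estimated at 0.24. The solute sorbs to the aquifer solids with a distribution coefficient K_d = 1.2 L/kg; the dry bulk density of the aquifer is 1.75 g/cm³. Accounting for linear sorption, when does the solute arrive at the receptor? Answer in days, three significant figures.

62400 days

Hydraulic gradient i = (129.39 − 128.07) / 774 = 1.32 / 774 = 0.001705
Darcy flux q = K·i = 42.0 × 0.001705 = 0.07163 m/d
Average linear velocity = 0.07163 / 0.24 = 0.2984 m/d
Retardation R = 1 + ρ_b·K_d/n = 1 + 1.75×1.2/0.24 = 9.750
Contaminant velocity v_c = v/R = 0.2984/9.750 = 0.03061 m/d
L = 1.91 km = 1910 m
t = L/v_c = 1910/0.03061 = 62400 d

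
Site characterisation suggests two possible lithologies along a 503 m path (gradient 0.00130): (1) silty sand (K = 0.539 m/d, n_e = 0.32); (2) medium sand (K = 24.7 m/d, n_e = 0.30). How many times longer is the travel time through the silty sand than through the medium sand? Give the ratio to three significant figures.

48.9

Unit 1 (silty sand): v = 0.539×0.0013/0.32 = 0.002190 m/d, t = 503/0.002190 = 229700 d
Unit 2 (medium sand): v = 24.7×0.0013/0.30 = 0.1070 m/d, t = 503/0.1070 = 4699 d
t(silty sand) / t(medium sand) = 229700/4699 = 48.9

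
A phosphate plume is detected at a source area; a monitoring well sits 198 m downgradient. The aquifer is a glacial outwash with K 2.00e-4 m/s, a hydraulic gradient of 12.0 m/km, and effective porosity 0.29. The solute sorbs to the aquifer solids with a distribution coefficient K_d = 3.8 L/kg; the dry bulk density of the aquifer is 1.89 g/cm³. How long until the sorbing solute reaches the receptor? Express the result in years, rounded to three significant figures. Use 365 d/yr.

K = 2.00e-4 m/s × 86400 s/d = 17.28 m/d
q = Ki = 17.28 × 0.012 = 0.2074 m/d
v_s = q/n_e = 0.2074/0.29 = 0.7150 m/d
Retardation R = 1 + ρ_b·K_d/n = 1 + 1.89×3.8/0.29 = 25.77
Contaminant velocity v_c = v/R = 0.7150/25.77 = 0.02775 m/d
t = L/v_c = 198/0.02775 = 7135 d
   = 7135/365 = 19.5 yr

19.5 years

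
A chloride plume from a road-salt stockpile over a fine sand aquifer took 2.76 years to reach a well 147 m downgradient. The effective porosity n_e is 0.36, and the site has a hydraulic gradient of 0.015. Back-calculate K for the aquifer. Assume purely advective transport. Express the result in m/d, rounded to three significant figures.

t = 2.76 years = 1007 d
v = L / t = 147 / 1007 = 0.1459 m/d
K = v · n / i = 0.1459 × 0.36 / 0.015 = 3.50 m/d

3.50 m/d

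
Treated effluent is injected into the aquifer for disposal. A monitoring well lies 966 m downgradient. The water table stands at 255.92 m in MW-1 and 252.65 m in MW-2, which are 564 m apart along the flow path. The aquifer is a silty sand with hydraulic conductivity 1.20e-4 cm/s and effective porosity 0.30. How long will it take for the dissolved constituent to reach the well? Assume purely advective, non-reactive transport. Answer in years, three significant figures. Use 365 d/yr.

Hydraulic gradient i = (255.92 − 252.65) / 564 = 3.27 / 564 = 0.005798
K = 1.20e-4 cm/s × 864 = 0.1037 m/d
Specific discharge q = 0.1037 × 0.005798 = 6.011e-4 m/d
v_s = q/n_e = 6.011e-4/0.30 = 0.002004 m/d
t = L / v = 966 / 0.002004 = 482100 d
   = 482100 / 365 = 1320 yr

1320 years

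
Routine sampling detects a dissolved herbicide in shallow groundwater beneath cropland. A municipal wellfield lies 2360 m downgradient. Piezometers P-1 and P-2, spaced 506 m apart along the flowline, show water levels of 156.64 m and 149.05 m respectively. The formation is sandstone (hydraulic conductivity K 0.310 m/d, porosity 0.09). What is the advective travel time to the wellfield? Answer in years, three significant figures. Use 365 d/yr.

Hydraulic gradient i = (156.64 − 149.05) / 506 = 7.59 / 506 = 0.01500
Specific discharge q = 0.310 × 0.01500 = 0.004650 m/d
v = Ki/n = 0.310·0.01500/0.09 = 0.05167 m/d
t = L / v = 2360 / 0.05167 = 45680 d
   = 45680 / 365 = 125 yr

125 years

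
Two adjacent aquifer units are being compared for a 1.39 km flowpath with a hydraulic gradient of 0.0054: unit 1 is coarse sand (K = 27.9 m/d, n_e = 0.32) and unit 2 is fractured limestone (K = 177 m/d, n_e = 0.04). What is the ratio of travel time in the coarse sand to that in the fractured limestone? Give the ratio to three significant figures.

Unit 1 (coarse sand): v = 27.9×0.0054/0.32 = 0.4708 m/d, t = 1390/0.4708 = 2952 d
Unit 2 (fractured limestone): v = 177×0.0054/0.04 = 23.90 m/d, t = 1390/23.90 = 58.17 d
t(coarse sand) / t(fractured limestone) = 2952/58.17 = 50.8

50.8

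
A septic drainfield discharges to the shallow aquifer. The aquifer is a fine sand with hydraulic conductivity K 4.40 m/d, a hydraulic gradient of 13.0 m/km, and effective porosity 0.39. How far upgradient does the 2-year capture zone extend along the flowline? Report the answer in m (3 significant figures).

107 m

Darcy flux q = K·i = 4.40 × 0.013 = 0.05720 m/d
v_s = q/n_e = 0.05720/0.39 = 0.1467 m/d
T = 2 yr × 365 = 730 d
L = v × T = 0.1467 × 730 = 107.1 m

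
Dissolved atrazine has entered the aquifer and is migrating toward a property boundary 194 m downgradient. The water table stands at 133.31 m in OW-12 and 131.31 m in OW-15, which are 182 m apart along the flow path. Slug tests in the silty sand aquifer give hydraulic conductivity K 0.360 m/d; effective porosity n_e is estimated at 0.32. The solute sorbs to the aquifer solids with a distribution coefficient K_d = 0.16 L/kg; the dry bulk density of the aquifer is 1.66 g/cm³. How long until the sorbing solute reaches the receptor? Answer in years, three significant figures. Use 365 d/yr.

78.7 years

Hydraulic gradient i = (133.31 − 131.31) / 182 = 2.00 / 182 = 0.01099
Darcy flux q = K·i = 0.360 × 0.01099 = 0.003956 m/d
Seepage velocity v = q / n = 0.003956 / 0.32 = 0.01236 m/d
Retardation R = 1 + ρ_b·K_d/n = 1 + 1.66×0.16/0.32 = 1.830
Contaminant velocity v_c = v/R = 0.01236/1.830 = 0.006756 m/d
t = L/v_c = 194/0.006756 = 28720 d
   = 28720/365 = 78.7 yr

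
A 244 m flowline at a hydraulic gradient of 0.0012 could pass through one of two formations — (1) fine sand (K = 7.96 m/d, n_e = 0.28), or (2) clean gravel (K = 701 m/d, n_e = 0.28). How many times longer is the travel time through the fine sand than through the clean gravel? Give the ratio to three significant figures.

88.1

Unit 1 (fine sand): v = 7.96×0.0012/0.28 = 0.03411 m/d, t = 244/0.03411 = 7152 d
Unit 2 (clean gravel): v = 701×0.0012/0.28 = 3.004 m/d, t = 244/3.004 = 81.22 d
t(fine sand) / t(clean gravel) = 7152/81.22 = 88.1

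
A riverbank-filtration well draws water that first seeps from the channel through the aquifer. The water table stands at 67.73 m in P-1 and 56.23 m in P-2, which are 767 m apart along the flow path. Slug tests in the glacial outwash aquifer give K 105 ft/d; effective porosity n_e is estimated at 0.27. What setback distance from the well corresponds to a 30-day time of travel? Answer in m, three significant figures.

53.3 m

Hydraulic gradient i = (67.73 − 56.23) / 767 = 11.50 / 767 = 0.01499
K = 105 ft/d × 0.3048 = 32.00 m/d
Darcy flux q = K·i = 32.00 × 0.01499 = 0.4799 m/d
Average linear velocity = 0.4799 / 0.27 = 1.777 m/d
L = v × T = 1.777 × 30 = 53.32 m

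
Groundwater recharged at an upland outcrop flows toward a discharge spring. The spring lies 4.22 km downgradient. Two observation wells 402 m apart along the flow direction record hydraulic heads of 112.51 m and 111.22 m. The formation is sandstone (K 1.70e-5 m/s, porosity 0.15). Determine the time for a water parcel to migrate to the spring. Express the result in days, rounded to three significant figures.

Hydraulic gradient i = (112.51 − 111.22) / 402 = 1.29 / 402 = 0.003209
K = 1.70e-5 m/s × 86400 s/d = 1.469 m/d
Specific discharge q = 1.469 × 0.003209 = 0.004713 m/d
v_s = q/n_e = 0.004713/0.15 = 0.03142 m/d
L = 4.22 km = 4220 m
t = L / v = 4220 / 0.03142 = 134300 d

134000 days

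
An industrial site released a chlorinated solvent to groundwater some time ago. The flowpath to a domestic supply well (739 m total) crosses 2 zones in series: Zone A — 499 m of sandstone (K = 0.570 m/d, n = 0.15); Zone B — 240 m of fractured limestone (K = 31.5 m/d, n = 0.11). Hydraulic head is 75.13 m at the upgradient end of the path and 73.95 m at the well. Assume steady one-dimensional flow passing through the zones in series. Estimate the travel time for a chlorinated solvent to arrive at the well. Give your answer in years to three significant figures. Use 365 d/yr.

208 years

Total head drop ΔH = 75.13 − 73.95 = 1.18 m
Continuity: the same q passes through each zone, so ΔH = q·Σ(L_j/K_j) — the zones act as resistances in series.
Σ(L/K) = 499/0.570 + 240/31.5 = 875.4 + 7.619 = 883.1 d
q = ΔH / Σ(L/K) = 1.18 / 883.1 = 0.001336 m/d (same in every zone)
Zone A: v = q/n = 0.001336/0.15 = 0.008908 m/d → t_A = 499/0.008908 = 56010 d
Zone B: v = q/n = 0.001336/0.11 = 0.01215 m/d → t_B = 240/0.01215 = 19760 d
Total t = 56010 + 19760 = 75770 d
   = 75770 / 365 = 208 yr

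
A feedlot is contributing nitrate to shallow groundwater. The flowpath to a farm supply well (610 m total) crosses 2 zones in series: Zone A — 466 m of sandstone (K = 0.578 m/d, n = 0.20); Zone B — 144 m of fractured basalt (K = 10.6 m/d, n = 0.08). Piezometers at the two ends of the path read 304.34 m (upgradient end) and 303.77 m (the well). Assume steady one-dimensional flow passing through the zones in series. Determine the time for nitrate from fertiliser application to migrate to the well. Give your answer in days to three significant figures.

Total head drop ΔH = 304.34 − 303.77 = 0.57 m
Steady 1-D flow in series ⇒ the Darcy flux q is identical in every zone and the zone head losses add (resistances L/K in series).
Σ(L/K) = 466/0.578 + 144/10.6 = 806.2 + 13.58 = 819.8 d
q = ΔH / Σ(L/K) = 0.57 / 819.8 = 6.953e-4 m/d (same in every zone)
Zone A: v = q/n = 6.953e-4/0.20 = 0.003476 m/d → t_A = 466/0.003476 = 134000 d
Zone B: v = q/n = 6.953e-4/0.08 = 0.008691 m/d → t_B = 144/0.008691 = 16570 d
Total t = 134000 + 16570 = 150600 d

151000 days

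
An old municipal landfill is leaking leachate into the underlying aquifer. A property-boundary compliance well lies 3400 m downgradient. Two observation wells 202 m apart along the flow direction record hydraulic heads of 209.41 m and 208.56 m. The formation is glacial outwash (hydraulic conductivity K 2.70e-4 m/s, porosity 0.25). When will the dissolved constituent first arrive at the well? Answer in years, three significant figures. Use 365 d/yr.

Hydraulic gradient i = (209.41 − 208.56) / 202 = 0.85 / 202 = 0.004208
K = 2.70e-4 m/s × 86400 s/d = 23.33 m/d
Darcy flux q = K·i = 23.33 × 0.004208 = 0.09816 m/d
Seepage velocity v = q / n = 0.09816 / 0.25 = 0.3926 m/d
t = L / v = 3400 / 0.3926 = 8659 d
   = 8659 / 365 = 23.7 yr

23.7 years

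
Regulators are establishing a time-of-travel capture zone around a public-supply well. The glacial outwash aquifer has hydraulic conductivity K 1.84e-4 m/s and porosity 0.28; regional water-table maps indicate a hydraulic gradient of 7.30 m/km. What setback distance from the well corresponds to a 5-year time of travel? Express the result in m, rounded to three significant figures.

K = 1.84e-4 m/s × 86400 s/d = 15.90 m/d
Darcy flux q = K·i = 15.90 × 0.0073 = 0.1161 m/d
v_s = q/n_e = 0.1161/0.28 = 0.4145 m/d
T = 5 yr × 365 = 1825 d
L = v × T = 0.4145 × 1825 = 756.4 m

756 m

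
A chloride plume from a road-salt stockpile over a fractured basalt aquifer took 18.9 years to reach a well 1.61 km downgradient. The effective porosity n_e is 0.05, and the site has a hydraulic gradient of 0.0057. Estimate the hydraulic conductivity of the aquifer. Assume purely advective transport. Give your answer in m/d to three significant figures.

t = 18.9 years = 6898 d
L = 1.61 km = 1610 m
v = L / t = 1610 / 6898 = 0.2334 m/d
K = v · n / i = 0.2334 × 0.05 / 0.0057 = 2.05 m/d

2.05 m/d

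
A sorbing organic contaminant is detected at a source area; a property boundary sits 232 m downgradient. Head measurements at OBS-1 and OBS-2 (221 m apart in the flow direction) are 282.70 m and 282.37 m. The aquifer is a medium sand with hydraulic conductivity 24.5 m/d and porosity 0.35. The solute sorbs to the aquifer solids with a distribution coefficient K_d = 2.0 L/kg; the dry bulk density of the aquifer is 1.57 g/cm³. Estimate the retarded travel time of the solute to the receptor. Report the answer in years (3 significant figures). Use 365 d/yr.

60.6 years

Hydraulic gradient i = (282.70 − 282.37) / 221 = 0.33 / 221 = 0.001493
q = Ki = 24.5 × 0.001493 = 0.03658 m/d
Average linear velocity = 0.03658 / 0.35 = 0.1045 m/d
Retardation R = 1 + ρ_b·K_d/n = 1 + 1.57×2.0/0.35 = 9.971
Contaminant velocity v_c = v/R = 0.1045/9.971 = 0.01048 m/d
t = L/v_c = 232/0.01048 = 22130 d
   = 22130/365 = 60.6 yr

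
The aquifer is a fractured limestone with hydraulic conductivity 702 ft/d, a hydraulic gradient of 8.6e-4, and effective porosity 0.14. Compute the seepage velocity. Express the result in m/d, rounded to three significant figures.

1.31 m/d

K = 702 ft/d × 0.3048 = 214.0 m/d
q = Ki = 214.0 × 8.6e-4 = 0.1840 m/d
v_s = q/n_e = 0.1840/0.14 = 1.314 m/d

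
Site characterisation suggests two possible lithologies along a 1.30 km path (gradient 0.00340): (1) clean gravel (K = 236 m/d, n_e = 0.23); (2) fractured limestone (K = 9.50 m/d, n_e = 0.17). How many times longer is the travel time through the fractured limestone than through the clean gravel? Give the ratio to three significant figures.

Unit 1 (clean gravel): v = 236×0.0034/0.23 = 3.489 m/d, t = 1300/3.489 = 372.6 d
Unit 2 (fractured limestone): v = 9.50×0.0034/0.17 = 0.1900 m/d, t = 1300/0.1900 = 6842 d
t(fractured limestone) / t(clean gravel) = 6842/372.6 = 18.4

18.4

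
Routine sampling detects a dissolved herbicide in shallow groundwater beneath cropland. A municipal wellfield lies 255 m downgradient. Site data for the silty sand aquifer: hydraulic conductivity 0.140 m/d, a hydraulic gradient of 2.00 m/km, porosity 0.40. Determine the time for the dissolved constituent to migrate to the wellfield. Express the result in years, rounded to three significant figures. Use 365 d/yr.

998 years

Darcy flux q = K·i = 0.140 × 0.0020 = 2.800e-4 m/d
v_s = q/n_e = 2.800e-4/0.40 = 7.000e-4 m/d
t = L / v = 255 / 7.000e-4 = 364300 d
   = 364300 / 365 = 998 yr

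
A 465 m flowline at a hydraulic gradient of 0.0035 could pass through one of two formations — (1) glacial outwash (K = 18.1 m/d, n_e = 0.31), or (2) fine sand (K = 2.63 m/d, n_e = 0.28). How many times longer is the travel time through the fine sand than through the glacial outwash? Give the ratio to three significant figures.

6.22

Unit 1 (glacial outwash): v = 18.1×0.0035/0.31 = 0.2044 m/d, t = 465/0.2044 = 2275 d
Unit 2 (fine sand): v = 2.63×0.0035/0.28 = 0.03287 m/d, t = 465/0.03287 = 14140 d
t(fine sand) / t(glacial outwash) = 14140/2275 = 6.22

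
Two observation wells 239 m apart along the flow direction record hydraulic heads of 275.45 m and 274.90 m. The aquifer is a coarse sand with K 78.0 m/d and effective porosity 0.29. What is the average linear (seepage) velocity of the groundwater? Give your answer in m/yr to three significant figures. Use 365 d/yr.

Hydraulic gradient i = (275.45 − 274.90) / 239 = 0.55 / 239 = 0.002301
q = Ki = 78.0 × 0.002301 = 0.1795 m/d
Seepage velocity v = q / n = 0.1795 / 0.29 = 0.6190 m/d
   = 0.6190 × 365 = 226 m/yr

226 m/yr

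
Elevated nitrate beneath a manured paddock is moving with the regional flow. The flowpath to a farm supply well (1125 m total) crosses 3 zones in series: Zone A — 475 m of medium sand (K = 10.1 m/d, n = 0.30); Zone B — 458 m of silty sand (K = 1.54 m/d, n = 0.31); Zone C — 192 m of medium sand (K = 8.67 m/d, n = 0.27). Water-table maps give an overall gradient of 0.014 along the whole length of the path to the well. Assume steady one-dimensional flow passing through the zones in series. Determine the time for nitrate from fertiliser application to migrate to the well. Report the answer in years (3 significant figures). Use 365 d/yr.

For zones in series the flux q is common to all zones; the equivalent conductivity is the harmonic (thickness-weighted) mean, K_eq = L_total / Σ(L_j/K_j).
Σ(L/K) = 475/10.1 + 458/1.54 + 192/8.67 = 47.03 + 297.4 + 22.15 = 366.6 d
K_eq = L_total / Σ(L/K) = 1125 / 366.6 = 3.069 m/d
q = K_eq · i = 3.069 × 0.014 = 0.04296 m/d (same in every zone)
Zone A: v = q/n = 0.04296/0.30 = 0.1432 m/d → t_A = 475/0.1432 = 3317 d
Zone B: v = q/n = 0.04296/0.31 = 0.1386 m/d → t_B = 458/0.1386 = 3305 d
Zone C: v = q/n = 0.04296/0.27 = 0.1591 m/d → t_C = 192/0.1591 = 1207 d
Total t = 3317 + 3305 + 1207 = 7828 d
   = 7828 / 365 = 21.4 yr

21.4 years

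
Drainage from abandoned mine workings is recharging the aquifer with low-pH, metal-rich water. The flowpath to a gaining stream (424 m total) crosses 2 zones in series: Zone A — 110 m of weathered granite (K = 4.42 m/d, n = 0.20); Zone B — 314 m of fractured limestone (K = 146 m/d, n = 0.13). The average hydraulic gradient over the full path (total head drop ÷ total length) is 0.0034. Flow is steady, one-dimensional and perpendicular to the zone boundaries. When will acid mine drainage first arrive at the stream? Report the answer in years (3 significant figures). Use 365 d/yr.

Continuity: the same q passes through each zone, so ΔH = q·Σ(L_j/K_j) — the zones act as resistances in series.
Σ(L/K) = 110/4.42 + 314/146 = 24.89 + 2.151 = 27.04 d
K_eq = L_total / Σ(L/K) = 424 / 27.04 = 15.68 m/d
q = K_eq · i = 15.68 × 0.0034 = 0.05332 m/d (same in every zone)
Zone A: v = q/n = 0.05332/0.20 = 0.2666 m/d → t_A = 110/0.2666 = 412.6 d
Zone B: v = q/n = 0.05332/0.13 = 0.4101 m/d → t_B = 314/0.4101 = 765.6 d
Total t = 412.6 + 765.6 = 1178 d
   = 1178 / 365 = 3.23 yr

3.23 years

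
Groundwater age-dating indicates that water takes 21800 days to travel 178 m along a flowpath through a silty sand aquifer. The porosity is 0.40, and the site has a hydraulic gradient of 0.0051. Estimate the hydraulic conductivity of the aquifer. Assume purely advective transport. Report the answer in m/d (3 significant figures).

0.640 m/d

v = L / t = 178 / 21800 = 0.008165 m/d
K = v · n / i = 0.008165 × 0.40 / 0.0051 = 0.640 m/d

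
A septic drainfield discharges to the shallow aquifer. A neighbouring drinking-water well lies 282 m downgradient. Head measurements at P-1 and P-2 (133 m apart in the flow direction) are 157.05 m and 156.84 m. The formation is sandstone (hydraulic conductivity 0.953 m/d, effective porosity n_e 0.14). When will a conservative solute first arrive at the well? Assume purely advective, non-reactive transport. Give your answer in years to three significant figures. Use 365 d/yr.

Hydraulic gradient i = (157.05 − 156.84) / 133 = 0.21 / 133 = 0.001579
q = Ki = 0.953 × 0.001579 = 0.001505 m/d
Seepage velocity v = q / n = 0.001505 / 0.14 = 0.01075 m/d
t = L / v = 282 / 0.01075 = 26240 d
   = 26240 / 365 = 71.9 yr

71.9 years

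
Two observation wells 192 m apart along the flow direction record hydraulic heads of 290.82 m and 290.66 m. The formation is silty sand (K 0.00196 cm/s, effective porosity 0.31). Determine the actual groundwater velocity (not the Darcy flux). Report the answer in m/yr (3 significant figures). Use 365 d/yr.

1.66 m/yr

Hydraulic gradient i = (290.82 − 290.66) / 192 = 0.16 / 192 = 8.333e-4
K = 0.00196 cm/s × 864 = 1.693 m/d
q = Ki = 1.693 × 8.333e-4 = 0.001411 m/d
v_s = q/n_e = 0.001411/0.31 = 0.004552 m/d
   = 0.004552 × 365 = 1.66 m/yr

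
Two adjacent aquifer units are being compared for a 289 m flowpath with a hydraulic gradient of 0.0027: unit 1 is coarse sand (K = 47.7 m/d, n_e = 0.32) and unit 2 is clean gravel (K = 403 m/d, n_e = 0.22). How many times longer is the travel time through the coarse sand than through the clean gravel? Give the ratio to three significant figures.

12.3

Unit 1 (coarse sand): v = 47.7×0.0027/0.32 = 0.4025 m/d, t = 289/0.4025 = 718.1 d
Unit 2 (clean gravel): v = 403×0.0027/0.22 = 4.946 m/d, t = 289/4.946 = 58.43 d
t(coarse sand) / t(clean gravel) = 718.1/58.43 = 12.3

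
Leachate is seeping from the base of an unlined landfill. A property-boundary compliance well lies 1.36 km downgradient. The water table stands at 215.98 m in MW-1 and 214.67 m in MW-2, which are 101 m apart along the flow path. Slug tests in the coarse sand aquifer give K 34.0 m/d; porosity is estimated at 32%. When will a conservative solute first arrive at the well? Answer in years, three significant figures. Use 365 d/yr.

Hydraulic gradient i = (215.98 − 214.67) / 101 = 1.31 / 101 = 0.01297
Specific discharge q = 34.0 × 0.01297 = 0.4410 m/d
Seepage velocity v = q / n = 0.4410 / 0.32 = 1.378 m/d
L = 1.36 km = 1360 m
t = L / v = 1360 / 1.378 = 986.9 d
   = 986.9 / 365 = 2.70 yr

2.70 years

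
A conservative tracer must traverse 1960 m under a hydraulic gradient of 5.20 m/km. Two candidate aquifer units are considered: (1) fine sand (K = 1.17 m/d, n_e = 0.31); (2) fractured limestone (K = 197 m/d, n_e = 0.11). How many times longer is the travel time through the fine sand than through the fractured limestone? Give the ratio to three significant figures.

475

Unit 1 (fine sand): v = 1.17×0.0052/0.31 = 0.01963 m/d, t = 1960/0.01963 = 99870 d
Unit 2 (fractured limestone): v = 197×0.0052/0.11 = 9.313 m/d, t = 1960/9.313 = 210.5 d
t(fine sand) / t(fractured limestone) = 99870/210.5 = 475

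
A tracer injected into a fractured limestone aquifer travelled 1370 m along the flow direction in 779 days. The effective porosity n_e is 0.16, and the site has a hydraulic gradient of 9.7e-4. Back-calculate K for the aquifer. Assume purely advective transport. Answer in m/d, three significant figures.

v = L / t = 1370 / 779 = 1.759 m/d
K = v · n / i = 1.759 × 0.16 / 9.7e-4 = 290 m/d

290 m/d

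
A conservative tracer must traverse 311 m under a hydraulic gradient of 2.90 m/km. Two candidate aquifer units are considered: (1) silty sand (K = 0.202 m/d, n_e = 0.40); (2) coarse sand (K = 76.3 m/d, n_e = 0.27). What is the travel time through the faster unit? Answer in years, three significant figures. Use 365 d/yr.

Unit 1 (silty sand): v = 0.202×0.0029/0.40 = 0.001465 m/d, t = 311/0.001465 = 212400 d
Unit 2 (coarse sand): v = 76.3×0.0029/0.27 = 0.8195 m/d, t = 311/0.8195 = 379.5 d
Faster: 379.5 d / 365 = 1.04 yr

1.04 years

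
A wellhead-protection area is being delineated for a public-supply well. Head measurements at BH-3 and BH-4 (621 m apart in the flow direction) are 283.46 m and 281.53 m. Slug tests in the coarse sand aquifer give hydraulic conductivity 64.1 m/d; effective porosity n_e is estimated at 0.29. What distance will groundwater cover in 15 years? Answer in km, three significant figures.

Hydraulic gradient i = (283.46 − 281.53) / 621 = 1.93 / 621 = 0.003108
q = Ki = 64.1 × 0.003108 = 0.1992 m/d
Average linear velocity = 0.1992 / 0.29 = 0.6870 m/d
T = 15 yr × 365 = 5475 d
L = v × T = 0.6870 × 5475 = 3761 m
   = 3.76 km

3.76 km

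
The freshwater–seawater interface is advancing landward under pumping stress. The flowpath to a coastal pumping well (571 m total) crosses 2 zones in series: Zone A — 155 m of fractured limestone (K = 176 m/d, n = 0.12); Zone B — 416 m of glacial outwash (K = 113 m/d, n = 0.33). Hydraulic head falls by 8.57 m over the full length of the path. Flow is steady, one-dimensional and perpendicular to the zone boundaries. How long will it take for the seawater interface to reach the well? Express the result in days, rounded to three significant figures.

83.0 days

Steady 1-D flow in series ⇒ the Darcy flux q is identical in every zone and the zone head losses add (resistances L/K in series).
Σ(L/K) = 155/176 + 416/113 = 0.8807 + 3.681 = 4.562 d
q = ΔH / Σ(L/K) = 8.57 / 4.562 = 1.879 m/d (same in every zone)
Zone A: v = q/n = 1.879/0.12 = 15.65 m/d → t_A = 155/15.65 = 9.901 d
Zone B: v = q/n = 1.879/0.33 = 5.692 m/d → t_B = 416/5.692 = 73.08 d
Total t = 9.901 + 73.08 = 82.98 d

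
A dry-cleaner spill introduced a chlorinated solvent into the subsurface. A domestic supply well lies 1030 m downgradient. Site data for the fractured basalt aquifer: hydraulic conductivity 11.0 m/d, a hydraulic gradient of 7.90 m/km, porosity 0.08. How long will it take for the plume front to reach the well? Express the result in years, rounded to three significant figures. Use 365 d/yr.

2.60 years

q = Ki = 11.0 × 0.0079 = 0.08690 m/d
Average linear velocity = 0.08690 / 0.08 = 1.086 m/d
t = L / v = 1030 / 1.086 = 948.2 d
   = 948.2 / 365 = 2.60 yr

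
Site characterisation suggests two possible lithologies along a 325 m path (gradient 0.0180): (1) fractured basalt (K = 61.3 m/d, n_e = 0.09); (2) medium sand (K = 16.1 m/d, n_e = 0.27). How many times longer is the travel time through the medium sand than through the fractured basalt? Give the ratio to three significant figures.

11.4

Unit 1 (fractured basalt): v = 61.3×0.018/0.09 = 12.26 m/d, t = 325/12.26 = 26.51 d
Unit 2 (medium sand): v = 16.1×0.018/0.27 = 1.073 m/d, t = 325/1.073 = 302.8 d
t(medium sand) / t(fractured basalt) = 302.8/26.51 = 11.4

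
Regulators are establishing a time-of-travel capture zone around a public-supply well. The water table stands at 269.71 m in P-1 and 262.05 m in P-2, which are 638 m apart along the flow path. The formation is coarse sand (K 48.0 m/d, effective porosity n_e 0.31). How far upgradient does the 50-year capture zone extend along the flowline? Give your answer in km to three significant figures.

Hydraulic gradient i = (269.71 − 262.05) / 638 = 7.66 / 638 = 0.01201
q = Ki = 48.0 × 0.01201 = 0.5763 m/d
Average linear velocity = 0.5763 / 0.31 = 1.859 m/d
T = 50 yr × 365 = 18250 d
L = v × T = 1.859 × 18250 = 33930 m
   = 33.9 km

33.9 km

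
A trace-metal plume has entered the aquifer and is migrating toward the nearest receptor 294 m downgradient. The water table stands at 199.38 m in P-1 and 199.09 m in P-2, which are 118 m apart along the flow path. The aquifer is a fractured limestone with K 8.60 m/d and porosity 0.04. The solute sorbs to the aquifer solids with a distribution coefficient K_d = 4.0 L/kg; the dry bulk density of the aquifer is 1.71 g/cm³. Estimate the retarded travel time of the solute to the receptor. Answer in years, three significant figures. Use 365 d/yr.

Hydraulic gradient i = (199.38 − 199.09) / 118 = 0.29 / 118 = 0.002458
q = Ki = 8.60 × 0.002458 = 0.02114 m/d
Average linear velocity = 0.02114 / 0.04 = 0.5284 m/d
Retardation R = 1 + ρ_b·K_d/n = 1 + 1.71×4.0/0.04 = 172.0
Contaminant velocity v_c = v/R = 0.5284/172.0 = 0.003072 m/d
t = L/v_c = 294/0.003072 = 95700 d
   = 95700/365 = 262 yr

262 years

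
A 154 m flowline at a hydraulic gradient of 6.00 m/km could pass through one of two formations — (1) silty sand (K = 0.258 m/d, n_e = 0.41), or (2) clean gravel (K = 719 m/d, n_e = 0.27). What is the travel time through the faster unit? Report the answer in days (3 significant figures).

9.64 days

Unit 1 (silty sand): v = 0.258×0.0060/0.41 = 0.003776 m/d, t = 154/0.003776 = 40790 d
Unit 2 (clean gravel): v = 719×0.0060/0.27 = 15.98 m/d, t = 154/15.98 = 9.638 d
Faster unit: t = 9.64 d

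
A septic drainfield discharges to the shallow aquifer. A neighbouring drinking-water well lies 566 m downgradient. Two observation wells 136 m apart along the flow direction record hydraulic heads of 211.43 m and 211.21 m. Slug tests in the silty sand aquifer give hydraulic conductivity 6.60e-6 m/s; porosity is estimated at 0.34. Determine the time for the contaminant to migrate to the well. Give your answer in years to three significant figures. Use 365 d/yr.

572 years

Hydraulic gradient i = (211.43 − 211.21) / 136 = 0.22 / 136 = 0.001618
K = 6.60e-6 m/s × 86400 s/d = 0.5702 m/d
Specific discharge q = 0.5702 × 0.001618 = 9.224e-4 m/d
Seepage velocity v = q / n = 9.224e-4 / 0.34 = 0.002713 m/d
t = L / v = 566 / 0.002713 = 208600 d
   = 208600 / 365 = 572 yr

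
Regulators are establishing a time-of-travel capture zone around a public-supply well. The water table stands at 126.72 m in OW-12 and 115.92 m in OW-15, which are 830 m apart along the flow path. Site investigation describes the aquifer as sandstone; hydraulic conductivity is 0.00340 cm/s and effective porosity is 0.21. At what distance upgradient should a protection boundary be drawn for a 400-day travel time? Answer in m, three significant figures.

Hydraulic gradient i = (126.72 − 115.92) / 830 = 10.80 / 830 = 0.01301
K = 0.00340 cm/s × 864 = 2.938 m/d
Darcy flux q = K·i = 2.938 × 0.01301 = 0.03822 m/d
v = Ki/n = 2.938·0.01301/0.21 = 0.1820 m/d
L = v × T = 0.1820 × 400 = 72.81 m

72.8 m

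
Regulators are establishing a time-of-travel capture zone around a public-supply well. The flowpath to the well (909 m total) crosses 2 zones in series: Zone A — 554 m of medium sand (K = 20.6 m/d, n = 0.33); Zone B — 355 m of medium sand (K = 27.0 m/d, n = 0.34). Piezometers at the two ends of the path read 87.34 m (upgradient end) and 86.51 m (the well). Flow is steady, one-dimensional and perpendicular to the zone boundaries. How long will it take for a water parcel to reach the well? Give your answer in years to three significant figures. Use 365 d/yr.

Total head drop ΔH = 87.34 − 86.51 = 0.83 m
Continuity: the same q passes through each zone, so ΔH = q·Σ(L_j/K_j) — the zones act as resistances in series.
Σ(L/K) = 554/20.6 + 355/27.0 = 26.89 + 13.15 = 40.04 d
q = ΔH / Σ(L/K) = 0.83 / 40.04 = 0.02073 m/d (same in every zone)
Zone A: v = q/n = 0.02073/0.33 = 0.06281 m/d → t_A = 554/0.06281 = 8820 d
Zone B: v = q/n = 0.02073/0.34 = 0.06097 m/d → t_B = 355/0.06097 = 5823 d
Total t = 8820 + 5823 = 14640 d
   = 14640 / 365 = 40.1 yr

40.1 years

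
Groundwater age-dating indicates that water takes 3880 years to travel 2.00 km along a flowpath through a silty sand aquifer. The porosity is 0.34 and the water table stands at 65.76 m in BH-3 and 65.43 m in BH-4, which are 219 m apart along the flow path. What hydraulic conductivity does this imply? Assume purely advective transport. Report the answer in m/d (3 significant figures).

0.319 m/d

Hydraulic gradient i = (65.76 − 65.43) / 219 = 0.33 / 219 = 0.001507
t = 3880 years = 1.416e6 d
L = 2.00 km = 2000 m
v = L / t = 2000 / 1.416e6 = 0.001412 m/d
K = v · n / i = 0.001412 × 0.34 / 0.001507 = 0.319 m/d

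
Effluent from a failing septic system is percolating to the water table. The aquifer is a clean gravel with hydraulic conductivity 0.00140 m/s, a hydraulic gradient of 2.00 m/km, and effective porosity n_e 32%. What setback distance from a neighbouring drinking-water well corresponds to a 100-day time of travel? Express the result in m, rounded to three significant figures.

75.6 m

K = 0.00140 m/s × 86400 s/d = 121.0 m/d
Specific discharge q = 121.0 × 0.0020 = 0.2419 m/d
Average linear velocity = 0.2419 / 0.32 = 0.7560 m/d
L = v × T = 0.7560 × 100 = 75.60 m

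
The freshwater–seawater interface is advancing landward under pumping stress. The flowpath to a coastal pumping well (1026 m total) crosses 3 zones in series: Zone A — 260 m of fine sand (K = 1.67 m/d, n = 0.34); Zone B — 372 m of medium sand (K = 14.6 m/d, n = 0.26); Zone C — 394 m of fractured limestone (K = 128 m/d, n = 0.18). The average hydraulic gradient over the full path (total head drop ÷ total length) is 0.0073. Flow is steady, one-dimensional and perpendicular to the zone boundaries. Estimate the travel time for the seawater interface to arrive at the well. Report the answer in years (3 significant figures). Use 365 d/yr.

17.3 years

Continuity: the same q passes through each zone, so ΔH = q·Σ(L_j/K_j) — the zones act as resistances in series.
Σ(L/K) = 260/1.67 + 372/14.6 + 394/128 = 155.7 + 25.48 + 3.078 = 184.2 d
K_eq = L_total / Σ(L/K) = 1026 / 184.2 = 5.569 m/d
q = K_eq · i = 5.569 × 0.0073 = 0.04065 m/d (same in every zone)
Zone A: v = q/n = 0.04065/0.34 = 0.1196 m/d → t_A = 260/0.1196 = 2175 d
Zone B: v = q/n = 0.04065/0.26 = 0.1564 m/d → t_B = 372/0.1564 = 2379 d
Zone C: v = q/n = 0.04065/0.18 = 0.2258 m/d → t_C = 394/0.2258 = 1745 d
Total t = 2175 + 2379 + 1745 = 6298 d
   = 6298 / 365 = 17.3 yr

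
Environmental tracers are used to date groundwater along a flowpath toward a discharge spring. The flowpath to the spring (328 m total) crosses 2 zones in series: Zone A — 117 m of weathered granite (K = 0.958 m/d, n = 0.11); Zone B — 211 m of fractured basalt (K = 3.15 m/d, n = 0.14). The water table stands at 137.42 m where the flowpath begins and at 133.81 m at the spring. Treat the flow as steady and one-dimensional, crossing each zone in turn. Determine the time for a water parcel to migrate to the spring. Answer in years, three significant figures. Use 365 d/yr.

6.09 years

Total head drop ΔH = 137.42 − 133.81 = 3.61 m
Steady 1-D flow in series ⇒ the Darcy flux q is identical in every zone and the zone head losses add (resistances L/K in series).
Σ(L/K) = 117/0.958 + 211/3.15 = 122.1 + 66.98 = 189.1 d
q = ΔH / Σ(L/K) = 3.61 / 189.1 = 0.01909 m/d (same in every zone)
Zone A: v = q/n = 0.01909/0.11 = 0.1735 m/d → t_A = 117/0.1735 = 674.2 d
Zone B: v = q/n = 0.01909/0.14 = 0.1364 m/d → t_B = 211/0.1364 = 1547 d
Total t = 674.2 + 1547 = 2222 d
   = 2222 / 365 = 6.09 yr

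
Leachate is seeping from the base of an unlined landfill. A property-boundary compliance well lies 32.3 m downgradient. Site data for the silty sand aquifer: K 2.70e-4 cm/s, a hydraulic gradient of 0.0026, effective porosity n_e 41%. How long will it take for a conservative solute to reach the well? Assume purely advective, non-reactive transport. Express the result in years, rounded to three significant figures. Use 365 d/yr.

59.8 years

K = 2.70e-4 cm/s × 864 = 0.2333 m/d
Specific discharge q = 0.2333 × 0.0026 = 6.065e-4 m/d
v_s = q/n_e = 6.065e-4/0.41 = 0.001479 m/d
t = L / v = 32.3 / 0.001479 = 21830 d
   = 21830 / 365 = 59.8 yr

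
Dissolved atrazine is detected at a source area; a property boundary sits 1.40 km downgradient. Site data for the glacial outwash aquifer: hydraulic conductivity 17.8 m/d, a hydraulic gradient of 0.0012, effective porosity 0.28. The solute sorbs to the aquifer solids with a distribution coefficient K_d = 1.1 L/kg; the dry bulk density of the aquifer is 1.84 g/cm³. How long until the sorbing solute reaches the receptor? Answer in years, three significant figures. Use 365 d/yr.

414 years

q = Ki = 17.8 × 0.0012 = 0.02136 m/d
v_s = q/n_e = 0.02136/0.28 = 0.07629 m/d
Retardation R = 1 + ρ_b·K_d/n = 1 + 1.84×1.1/0.28 = 8.229
Contaminant velocity v_c = v/R = 0.07629/8.229 = 0.009271 m/d
L = 1.40 km = 1400 m
t = L/v_c = 1400/0.009271 = 151000 d
   = 151000/365 = 414 yr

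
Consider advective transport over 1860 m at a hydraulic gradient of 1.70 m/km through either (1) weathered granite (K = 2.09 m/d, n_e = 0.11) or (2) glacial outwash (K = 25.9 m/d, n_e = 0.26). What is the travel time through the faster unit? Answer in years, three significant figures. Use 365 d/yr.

Unit 1 (weathered granite): v = 2.09×0.0017/0.11 = 0.03230 m/d, t = 1860/0.03230 = 57590 d
Unit 2 (glacial outwash): v = 25.9×0.0017/0.26 = 0.1693 m/d, t = 1860/0.1693 = 10980 d
Faster: 10980 d / 365 = 30.1 yr

30.1 years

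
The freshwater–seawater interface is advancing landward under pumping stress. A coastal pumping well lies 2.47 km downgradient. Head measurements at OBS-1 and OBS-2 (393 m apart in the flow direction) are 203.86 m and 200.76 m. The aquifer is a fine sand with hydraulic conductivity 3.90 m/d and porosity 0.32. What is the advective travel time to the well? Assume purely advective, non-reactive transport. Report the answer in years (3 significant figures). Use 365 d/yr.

Hydraulic gradient i = (203.86 − 200.76) / 393 = 3.10 / 393 = 0.007888
q = Ki = 3.90 × 0.007888 = 0.03076 m/d
v = Ki/n = 3.90·0.007888/0.32 = 0.09614 m/d
L = 2.47 km = 2470 m
t = L / v = 2470 / 0.09614 = 25690 d
   = 25690 / 365 = 70.4 yr

70.4 years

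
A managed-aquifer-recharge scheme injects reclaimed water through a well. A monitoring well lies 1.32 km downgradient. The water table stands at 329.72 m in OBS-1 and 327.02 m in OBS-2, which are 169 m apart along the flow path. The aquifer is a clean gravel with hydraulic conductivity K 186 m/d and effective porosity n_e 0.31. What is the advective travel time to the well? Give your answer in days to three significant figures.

138 days

Hydraulic gradient i = (329.72 − 327.02) / 169 = 2.70 / 169 = 0.01598
q = Ki = 186 × 0.01598 = 2.972 m/d
v = Ki/n = 186·0.01598/0.31 = 9.586 m/d
L = 1.32 km = 1320 m
t = L / v = 1320 / 9.586 = 137.7 d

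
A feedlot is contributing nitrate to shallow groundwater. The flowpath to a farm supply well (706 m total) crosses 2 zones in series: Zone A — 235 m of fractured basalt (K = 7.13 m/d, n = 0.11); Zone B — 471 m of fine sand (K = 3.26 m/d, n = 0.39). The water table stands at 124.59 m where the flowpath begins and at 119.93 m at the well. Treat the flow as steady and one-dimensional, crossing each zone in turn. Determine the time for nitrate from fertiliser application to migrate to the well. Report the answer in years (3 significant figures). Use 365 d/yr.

Total head drop ΔH = 124.59 − 119.93 = 4.66 m
Continuity: the same q passes through each zone, so ΔH = q·Σ(L_j/K_j) — the zones act as resistances in series.
Σ(L/K) = 235/7.13 + 471/3.26 = 32.96 + 144.5 = 177.4 d
q = ΔH / Σ(L/K) = 4.66 / 177.4 = 0.02626 m/d (same in every zone)
Zone A: v = q/n = 0.02626/0.11 = 0.2388 m/d → t_A = 235/0.2388 = 984.3 d
Zone B: v = q/n = 0.02626/0.39 = 0.06734 m/d → t_B = 471/0.06734 = 6994 d
Total t = 984.3 + 6994 = 7979 d
   = 7979 / 365 = 21.9 yr

21.9 years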